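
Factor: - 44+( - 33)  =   - 77 = - 7^1*11^1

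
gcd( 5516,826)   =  14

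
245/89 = 245/89 = 2.75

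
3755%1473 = 809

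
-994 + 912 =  - 82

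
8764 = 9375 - 611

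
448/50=8+24/25= 8.96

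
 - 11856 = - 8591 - 3265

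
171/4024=171/4024= 0.04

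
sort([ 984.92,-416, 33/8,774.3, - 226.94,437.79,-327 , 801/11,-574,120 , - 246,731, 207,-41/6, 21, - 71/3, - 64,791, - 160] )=[ - 574,-416, -327,-246,-226.94,-160, - 64, - 71/3, - 41/6,33/8, 21,801/11,120, 207,437.79,731, 774.3 , 791 , 984.92]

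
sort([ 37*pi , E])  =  [ E, 37*pi] 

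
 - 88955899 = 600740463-689696362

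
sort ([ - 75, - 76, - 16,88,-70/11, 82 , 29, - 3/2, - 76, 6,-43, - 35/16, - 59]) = [ - 76, - 76, - 75,  -  59, - 43 , - 16, - 70/11, - 35/16, - 3/2, 6, 29, 82, 88]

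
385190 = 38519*10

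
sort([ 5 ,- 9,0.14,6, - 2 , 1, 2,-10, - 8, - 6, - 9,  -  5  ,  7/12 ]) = [ - 10, - 9,-9 , - 8 , - 6, - 5, - 2,0.14,7/12,1,  2,5,  6]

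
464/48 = 29/3 = 9.67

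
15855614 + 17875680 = 33731294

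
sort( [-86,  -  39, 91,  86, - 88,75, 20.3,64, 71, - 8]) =[ - 88, - 86, - 39, - 8, 20.3,64, 71,75 , 86,91 ] 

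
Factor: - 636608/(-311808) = 49/24 = 2^(  -  3)*3^ ( - 1 )*7^2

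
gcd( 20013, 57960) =21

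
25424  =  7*3632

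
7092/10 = 709+1/5 = 709.20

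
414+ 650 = 1064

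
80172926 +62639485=142812411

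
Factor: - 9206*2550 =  - 2^2*3^1*5^2*17^1*4603^1 = - 23475300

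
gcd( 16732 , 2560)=4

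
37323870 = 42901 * 870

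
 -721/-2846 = 721/2846 =0.25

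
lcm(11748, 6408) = 70488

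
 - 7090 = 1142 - 8232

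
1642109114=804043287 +838065827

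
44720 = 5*8944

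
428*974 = 416872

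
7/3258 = 7/3258 = 0.00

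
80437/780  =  103 + 97/780 = 103.12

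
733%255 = 223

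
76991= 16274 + 60717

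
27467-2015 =25452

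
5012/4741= 1 + 271/4741 =1.06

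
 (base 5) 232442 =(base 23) G1A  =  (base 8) 20461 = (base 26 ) cel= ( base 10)8497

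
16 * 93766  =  1500256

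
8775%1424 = 231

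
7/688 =7/688 = 0.01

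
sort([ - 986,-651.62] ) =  [-986,-651.62]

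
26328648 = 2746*9588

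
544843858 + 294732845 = 839576703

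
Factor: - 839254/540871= -2^1*13^3*191^1*540871^( - 1 )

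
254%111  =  32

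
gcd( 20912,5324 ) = 4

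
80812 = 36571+44241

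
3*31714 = 95142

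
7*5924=41468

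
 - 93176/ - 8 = 11647 + 0/1= 11647.00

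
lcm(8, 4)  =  8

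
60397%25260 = 9877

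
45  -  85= - 40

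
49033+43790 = 92823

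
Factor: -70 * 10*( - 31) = 2^2 * 5^2 * 7^1*31^1 = 21700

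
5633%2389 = 855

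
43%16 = 11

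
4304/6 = 2152/3=717.33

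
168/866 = 84/433 = 0.19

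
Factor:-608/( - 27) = 2^5*3^(-3 )*19^1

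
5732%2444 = 844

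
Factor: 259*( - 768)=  - 2^8*3^1*7^1*37^1 = - 198912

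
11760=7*1680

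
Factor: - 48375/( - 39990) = 2^( - 1)*3^1*5^2*31^( - 1)  =  75/62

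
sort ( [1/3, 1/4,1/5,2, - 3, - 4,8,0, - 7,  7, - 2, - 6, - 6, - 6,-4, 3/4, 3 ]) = [ - 7, - 6, - 6, - 6, - 4,- 4, - 3, - 2, 0,1/5,1/4, 1/3, 3/4,2, 3, 7, 8]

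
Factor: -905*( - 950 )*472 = 405802000 = 2^4 * 5^3*19^1*59^1*181^1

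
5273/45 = 117 + 8/45 = 117.18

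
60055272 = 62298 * 964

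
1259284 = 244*5161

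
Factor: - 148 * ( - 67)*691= 2^2*37^1 * 67^1*691^1 = 6851956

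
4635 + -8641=-4006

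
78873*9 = 709857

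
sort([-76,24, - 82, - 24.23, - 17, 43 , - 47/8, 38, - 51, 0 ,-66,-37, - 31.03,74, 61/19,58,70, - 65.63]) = [ - 82, - 76, - 66, - 65.63, - 51, - 37, - 31.03, - 24.23,  -  17, - 47/8,0,61/19 , 24,38, 43, 58,70,74]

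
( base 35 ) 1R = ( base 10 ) 62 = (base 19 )35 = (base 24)2e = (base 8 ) 76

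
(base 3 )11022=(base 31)3N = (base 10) 116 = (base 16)74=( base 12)98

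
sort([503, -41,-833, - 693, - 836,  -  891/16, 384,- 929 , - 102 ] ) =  [-929,-836, -833, - 693, - 102, - 891/16,-41,384, 503 ] 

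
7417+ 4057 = 11474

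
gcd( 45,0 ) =45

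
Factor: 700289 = 53^1 * 73^1 * 181^1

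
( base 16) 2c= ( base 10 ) 44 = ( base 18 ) 28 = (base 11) 40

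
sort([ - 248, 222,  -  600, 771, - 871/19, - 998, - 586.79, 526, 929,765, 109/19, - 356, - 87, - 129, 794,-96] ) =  [ - 998, - 600, - 586.79, -356, - 248, - 129, - 96, - 87 , - 871/19,109/19, 222, 526,765, 771 , 794, 929 ] 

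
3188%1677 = 1511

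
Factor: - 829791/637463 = -3^3 *73^1*421^1*637463^( - 1 )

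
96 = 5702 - 5606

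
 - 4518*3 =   -  13554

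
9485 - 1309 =8176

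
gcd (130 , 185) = 5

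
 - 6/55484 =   -  3/27742=- 0.00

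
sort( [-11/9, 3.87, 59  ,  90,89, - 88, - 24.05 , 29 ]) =[-88,-24.05, - 11/9 , 3.87, 29, 59,  89, 90]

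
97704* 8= 781632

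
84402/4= 21100 + 1/2 = 21100.50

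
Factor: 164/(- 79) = -2^2*41^1 * 79^(-1) 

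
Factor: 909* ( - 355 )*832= - 2^6*3^2 * 5^1*13^1*71^1*101^1 = - 268482240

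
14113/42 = 336+1/42 = 336.02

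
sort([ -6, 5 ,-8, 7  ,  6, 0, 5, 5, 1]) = [ - 8, - 6, 0, 1,5,5, 5 , 6 , 7 ]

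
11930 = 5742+6188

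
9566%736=734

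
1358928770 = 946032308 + 412896462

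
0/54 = 0 = 0.00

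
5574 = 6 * 929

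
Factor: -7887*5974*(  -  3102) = 2^2 * 3^2*11^2*29^1*47^1 * 103^1*239^1 = 146156741676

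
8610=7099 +1511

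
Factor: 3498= 2^1 * 3^1*11^1*53^1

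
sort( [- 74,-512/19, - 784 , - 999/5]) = [- 784, - 999/5, - 74, - 512/19 ] 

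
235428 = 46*5118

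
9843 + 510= 10353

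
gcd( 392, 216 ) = 8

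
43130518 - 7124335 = 36006183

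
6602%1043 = 344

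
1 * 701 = 701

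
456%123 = 87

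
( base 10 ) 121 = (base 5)441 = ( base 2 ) 1111001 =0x79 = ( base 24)51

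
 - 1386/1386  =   - 1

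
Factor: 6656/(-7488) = -8/9 =- 2^3*3^(-2)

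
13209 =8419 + 4790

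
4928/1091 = 4+564/1091 =4.52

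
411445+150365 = 561810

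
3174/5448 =529/908 = 0.58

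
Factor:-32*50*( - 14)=22400=2^7*5^2*7^1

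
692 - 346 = 346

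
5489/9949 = 5489/9949 = 0.55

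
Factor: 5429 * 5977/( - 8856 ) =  - 32449133/8856 = - 2^( - 3)*3^ ( - 3)*41^( - 1)*43^1*61^1 * 89^1 * 139^1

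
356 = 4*89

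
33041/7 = 33041/7 = 4720.14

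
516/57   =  172/19 = 9.05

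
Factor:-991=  - 991^1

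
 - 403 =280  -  683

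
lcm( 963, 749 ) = 6741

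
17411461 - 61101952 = -43690491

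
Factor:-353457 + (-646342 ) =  - 19^1*101^1*521^1 = - 999799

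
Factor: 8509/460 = 2^(-2 )*5^( - 1 )*23^ ( - 1)*67^1*127^1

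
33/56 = 33/56 = 0.59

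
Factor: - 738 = -2^1*3^2*41^1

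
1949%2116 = 1949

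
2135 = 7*305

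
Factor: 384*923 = 2^7*3^1*13^1*71^1 = 354432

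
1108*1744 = 1932352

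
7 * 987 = 6909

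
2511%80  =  31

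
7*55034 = 385238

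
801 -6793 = -5992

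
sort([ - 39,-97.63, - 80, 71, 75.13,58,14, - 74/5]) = [-97.63, - 80, - 39, - 74/5, 14, 58,71, 75.13]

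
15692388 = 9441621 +6250767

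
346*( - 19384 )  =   - 6706864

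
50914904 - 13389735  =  37525169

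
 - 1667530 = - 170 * 9809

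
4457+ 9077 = 13534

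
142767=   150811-8044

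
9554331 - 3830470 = 5723861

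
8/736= 1/92 = 0.01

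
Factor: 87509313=3^2*1259^1  *7723^1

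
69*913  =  62997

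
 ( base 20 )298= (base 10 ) 988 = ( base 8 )1734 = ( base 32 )US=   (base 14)508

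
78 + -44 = 34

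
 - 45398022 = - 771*58882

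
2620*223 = 584260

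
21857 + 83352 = 105209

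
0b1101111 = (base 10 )111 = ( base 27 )43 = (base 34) 39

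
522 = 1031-509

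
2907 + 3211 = 6118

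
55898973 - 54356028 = 1542945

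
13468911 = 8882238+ 4586673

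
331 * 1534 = 507754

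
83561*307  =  25653227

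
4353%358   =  57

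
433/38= 433/38 = 11.39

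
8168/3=2722 + 2/3 = 2722.67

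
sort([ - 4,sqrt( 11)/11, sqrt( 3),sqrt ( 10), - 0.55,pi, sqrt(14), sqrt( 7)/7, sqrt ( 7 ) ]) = [ - 4, - 0.55, sqrt( 11)/11, sqrt(  7 ) /7, sqrt(3),  sqrt ( 7), pi, sqrt(10 ), sqrt(14 )]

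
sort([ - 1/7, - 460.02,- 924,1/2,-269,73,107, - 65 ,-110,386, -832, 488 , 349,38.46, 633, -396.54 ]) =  [ - 924,  -  832,-460.02, - 396.54, - 269, -110, - 65, - 1/7,1/2,  38.46,73, 107  ,  349,386, 488 , 633 ]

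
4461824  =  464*9616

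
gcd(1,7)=1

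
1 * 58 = 58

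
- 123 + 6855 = 6732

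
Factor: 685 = 5^1*137^1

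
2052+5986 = 8038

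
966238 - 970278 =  - 4040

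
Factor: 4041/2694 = 2^( - 1 )*3^1= 3/2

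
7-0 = 7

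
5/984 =5/984 = 0.01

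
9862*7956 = 78462072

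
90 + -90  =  0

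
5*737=3685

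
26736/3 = 8912= 8912.00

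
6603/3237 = 2 + 43/1079 = 2.04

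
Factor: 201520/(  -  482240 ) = -229/548 = -2^( - 2)*137^( -1)*229^1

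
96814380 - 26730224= 70084156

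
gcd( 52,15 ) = 1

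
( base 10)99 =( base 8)143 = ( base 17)5E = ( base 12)83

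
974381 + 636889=1611270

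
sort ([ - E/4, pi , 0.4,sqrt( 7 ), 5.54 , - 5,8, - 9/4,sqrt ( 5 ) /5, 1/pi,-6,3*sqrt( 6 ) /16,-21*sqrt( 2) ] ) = [ -21 *sqrt(2 ),-6,-5, - 9/4, - E/4,1/pi,  0.4, sqrt( 5 ) /5,3* sqrt( 6 )/16,sqrt( 7 ), pi,  5.54,  8 ]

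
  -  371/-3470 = 371/3470 =0.11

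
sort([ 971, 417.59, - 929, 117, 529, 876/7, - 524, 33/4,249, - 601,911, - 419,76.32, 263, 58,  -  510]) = [ - 929,-601, - 524, - 510,-419, 33/4, 58, 76.32, 117, 876/7, 249,  263, 417.59, 529,  911, 971]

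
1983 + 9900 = 11883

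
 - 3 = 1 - 4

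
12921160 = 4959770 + 7961390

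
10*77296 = 772960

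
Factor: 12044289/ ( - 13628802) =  - 4014763/4542934 = -  2^(-1)*11^(-1) * 37^(-1)*5581^(-1)*4014763^1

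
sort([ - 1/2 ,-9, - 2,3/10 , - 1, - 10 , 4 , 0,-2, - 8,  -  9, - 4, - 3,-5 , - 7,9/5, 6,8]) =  [ - 10, - 9, - 9, - 8,-7,-5, - 4, - 3 , - 2, - 2, - 1, - 1/2,  0,3/10, 9/5, 4,6,8]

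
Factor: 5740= 2^2*5^1*7^1*41^1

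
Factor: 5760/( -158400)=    - 2/55 = -2^1*5^( - 1 )*11^( - 1 ) 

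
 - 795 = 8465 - 9260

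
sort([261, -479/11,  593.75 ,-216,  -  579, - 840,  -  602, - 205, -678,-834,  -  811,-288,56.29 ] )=[ - 840, - 834, -811, - 678, - 602, - 579, - 288, - 216, - 205,  -  479/11,56.29,261,593.75]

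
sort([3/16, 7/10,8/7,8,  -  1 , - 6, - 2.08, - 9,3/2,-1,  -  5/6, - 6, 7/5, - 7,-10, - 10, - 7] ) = [-10,-10, - 9, - 7 , - 7, - 6 , - 6, - 2.08, -1, - 1,  -  5/6,3/16,7/10 , 8/7 , 7/5 , 3/2, 8 ]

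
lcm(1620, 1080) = 3240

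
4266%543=465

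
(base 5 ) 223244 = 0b1111100001101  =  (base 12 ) 4725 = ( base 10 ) 7949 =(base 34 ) 6TR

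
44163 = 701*63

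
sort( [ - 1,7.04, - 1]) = [- 1, - 1, 7.04 ] 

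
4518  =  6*753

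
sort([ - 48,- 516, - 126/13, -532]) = [ - 532,-516, - 48,- 126/13 ]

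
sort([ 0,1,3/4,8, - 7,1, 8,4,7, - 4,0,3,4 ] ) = [ - 7, - 4, 0  ,  0, 3/4,1, 1,3, 4,4, 7, 8,8 ] 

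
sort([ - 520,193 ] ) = [ - 520, 193]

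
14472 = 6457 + 8015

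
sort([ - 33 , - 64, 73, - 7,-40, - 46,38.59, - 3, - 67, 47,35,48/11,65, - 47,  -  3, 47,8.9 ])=[ - 67,-64, - 47, - 46,-40, - 33, - 7, - 3,  -  3, 48/11, 8.9,35,38.59,47,47,65,73]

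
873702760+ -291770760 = 581932000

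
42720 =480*89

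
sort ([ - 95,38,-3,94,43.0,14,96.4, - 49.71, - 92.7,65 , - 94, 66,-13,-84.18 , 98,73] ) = [ - 95, - 94, -92.7, - 84.18 , - 49.71,-13, - 3,14 , 38,43.0,65, 66 , 73,94,96.4,98]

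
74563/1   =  74563 = 74563.00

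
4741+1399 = 6140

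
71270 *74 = 5273980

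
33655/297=33655/297 =113.32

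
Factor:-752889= - 3^1 * 250963^1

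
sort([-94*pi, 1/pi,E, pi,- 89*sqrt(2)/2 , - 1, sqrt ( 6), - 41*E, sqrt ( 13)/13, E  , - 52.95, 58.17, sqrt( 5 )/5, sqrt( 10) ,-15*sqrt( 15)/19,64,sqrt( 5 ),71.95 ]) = [-94*pi , - 41*E,-89 *sqrt(2)/2,-52.95, - 15*sqrt(15 ) /19, - 1, sqrt( 13)/13, 1/pi, sqrt ( 5 ) /5,sqrt(5 ) , sqrt(6),E,E,  pi , sqrt( 10),  58.17 , 64,  71.95] 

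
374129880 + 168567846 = 542697726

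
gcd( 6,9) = 3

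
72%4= 0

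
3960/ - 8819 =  - 1 + 4859/8819 = -  0.45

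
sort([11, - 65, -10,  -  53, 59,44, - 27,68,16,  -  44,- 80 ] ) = [ - 80, -65, - 53,- 44,- 27, - 10,11,16,44, 59,  68]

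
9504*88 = 836352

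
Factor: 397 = 397^1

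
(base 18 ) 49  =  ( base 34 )2d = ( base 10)81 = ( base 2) 1010001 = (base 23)3C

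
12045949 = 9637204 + 2408745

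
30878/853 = 36 +170/853 =36.20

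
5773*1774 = 10241302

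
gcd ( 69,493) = 1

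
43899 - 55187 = -11288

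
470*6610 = 3106700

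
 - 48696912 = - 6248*7794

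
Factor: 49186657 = 13^1*3783589^1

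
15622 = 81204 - 65582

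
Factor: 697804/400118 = 2^1* 37^( - 1 )*43^1 * 4057^1*5407^( - 1)  =  348902/200059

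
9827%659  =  601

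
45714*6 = 274284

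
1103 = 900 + 203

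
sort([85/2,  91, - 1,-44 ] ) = [-44,- 1,85/2, 91 ] 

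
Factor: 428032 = 2^11*11^1 * 19^1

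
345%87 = 84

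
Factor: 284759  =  284759^1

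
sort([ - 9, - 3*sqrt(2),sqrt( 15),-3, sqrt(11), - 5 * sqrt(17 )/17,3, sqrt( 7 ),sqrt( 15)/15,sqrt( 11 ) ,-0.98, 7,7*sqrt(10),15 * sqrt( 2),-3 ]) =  [ - 9, - 3  *  sqrt( 2), - 3, - 3, - 5 *sqrt( 17)/17,-0.98,sqrt( 15 )/15,sqrt ( 7 ),3,sqrt ( 11 ), sqrt( 11), sqrt( 15),7, 15*sqrt( 2),  7*sqrt(10 ) ] 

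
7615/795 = 9+92/159 = 9.58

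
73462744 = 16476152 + 56986592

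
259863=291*893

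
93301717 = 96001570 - 2699853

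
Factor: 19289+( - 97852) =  - 78563  =  -  251^1*313^1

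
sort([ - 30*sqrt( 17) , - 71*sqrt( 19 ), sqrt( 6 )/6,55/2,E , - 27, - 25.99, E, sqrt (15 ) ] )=[ - 71*sqrt( 19 ) , - 30*sqrt(17 ), - 27 , - 25.99,sqrt( 6)/6,E , E,sqrt(15), 55/2]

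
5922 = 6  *987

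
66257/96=690 + 17/96  =  690.18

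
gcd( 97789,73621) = 1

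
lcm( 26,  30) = 390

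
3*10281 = 30843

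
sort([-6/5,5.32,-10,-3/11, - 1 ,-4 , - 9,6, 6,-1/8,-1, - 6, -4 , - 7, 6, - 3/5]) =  [ - 10, - 9,-7, - 6, - 4,  -  4,  -  6/5, -1, - 1,-3/5,-3/11,-1/8, 5.32,6, 6, 6]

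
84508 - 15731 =68777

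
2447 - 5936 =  - 3489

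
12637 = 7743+4894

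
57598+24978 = 82576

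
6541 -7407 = -866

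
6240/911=6+774/911=6.85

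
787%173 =95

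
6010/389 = 15 + 175/389  =  15.45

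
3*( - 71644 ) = -214932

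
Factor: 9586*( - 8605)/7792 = -2^(-3 )*5^1*487^( - 1 )*1721^1*4793^1 = -41243765/3896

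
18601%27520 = 18601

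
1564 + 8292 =9856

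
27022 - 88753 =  - 61731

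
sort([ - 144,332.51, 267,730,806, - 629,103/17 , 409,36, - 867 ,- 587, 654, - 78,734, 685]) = [ - 867,-629, - 587,-144,- 78, 103/17, 36,  267, 332.51, 409, 654 , 685,  730, 734,806 ] 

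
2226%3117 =2226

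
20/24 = 5/6 = 0.83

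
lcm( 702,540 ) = 7020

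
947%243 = 218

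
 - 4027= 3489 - 7516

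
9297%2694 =1215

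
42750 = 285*150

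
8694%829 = 404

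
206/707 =206/707=   0.29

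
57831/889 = 57831/889 =65.05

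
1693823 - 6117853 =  - 4424030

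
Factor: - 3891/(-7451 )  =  3^1*1297^1*7451^(-1) 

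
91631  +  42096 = 133727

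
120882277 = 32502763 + 88379514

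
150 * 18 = 2700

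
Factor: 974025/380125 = 3^4  *  5^(- 1)*13^1*37^1*3041^( - 1 ) = 38961/15205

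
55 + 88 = 143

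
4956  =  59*84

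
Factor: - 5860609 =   -  5860609^1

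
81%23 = 12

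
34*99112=3369808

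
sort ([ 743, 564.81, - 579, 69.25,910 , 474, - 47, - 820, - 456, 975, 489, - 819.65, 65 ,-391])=[ - 820,-819.65 , - 579, - 456,  -  391,  -  47,65, 69.25, 474, 489, 564.81, 743, 910, 975]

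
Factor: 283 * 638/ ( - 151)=-180554/151 = -2^1*11^1*29^1*151^( - 1)*283^1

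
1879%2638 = 1879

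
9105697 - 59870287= - 50764590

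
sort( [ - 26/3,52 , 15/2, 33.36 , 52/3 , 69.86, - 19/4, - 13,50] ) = [ - 13, - 26/3 , - 19/4,15/2,52/3,33.36,50,52,69.86 ]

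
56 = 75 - 19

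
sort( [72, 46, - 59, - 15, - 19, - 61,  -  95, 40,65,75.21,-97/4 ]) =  [ - 95, - 61,- 59, - 97/4, - 19 ,  -  15, 40 , 46 , 65, 72, 75.21]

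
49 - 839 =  - 790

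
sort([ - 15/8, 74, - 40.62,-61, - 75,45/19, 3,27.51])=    [ - 75, - 61, - 40.62, - 15/8,45/19, 3, 27.51,74]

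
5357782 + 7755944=13113726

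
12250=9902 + 2348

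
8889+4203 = 13092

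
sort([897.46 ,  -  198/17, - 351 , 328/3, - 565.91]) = [ - 565.91, -351, - 198/17, 328/3, 897.46]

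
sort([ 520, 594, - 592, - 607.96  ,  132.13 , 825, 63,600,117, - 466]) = [-607.96, - 592 ,-466, 63, 117,132.13, 520 , 594, 600, 825]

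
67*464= 31088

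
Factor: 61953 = 3^1 * 107^1*193^1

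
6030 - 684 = 5346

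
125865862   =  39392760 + 86473102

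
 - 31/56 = -31/56 = -0.55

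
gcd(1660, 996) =332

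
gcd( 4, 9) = 1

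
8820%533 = 292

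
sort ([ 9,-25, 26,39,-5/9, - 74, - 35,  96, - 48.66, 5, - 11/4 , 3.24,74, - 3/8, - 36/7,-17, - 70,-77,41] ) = [ - 77, - 74, - 70, - 48.66, - 35, - 25,-17, - 36/7,-11/4, - 5/9, - 3/8, 3.24, 5, 9,26,39, 41,74, 96]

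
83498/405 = 206 + 68/405 = 206.17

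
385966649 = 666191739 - 280225090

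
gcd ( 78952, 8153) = 1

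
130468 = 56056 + 74412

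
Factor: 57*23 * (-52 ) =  - 2^2*3^1*13^1*19^1*23^1 = - 68172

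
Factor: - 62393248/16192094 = -31196624/8096047 = -  2^4*37^1*163^( - 1)*49669^( - 1 ) * 52697^1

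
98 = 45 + 53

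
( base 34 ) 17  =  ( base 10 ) 41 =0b101001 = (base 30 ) 1B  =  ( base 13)32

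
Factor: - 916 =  - 2^2*229^1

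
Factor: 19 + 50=69= 3^1*23^1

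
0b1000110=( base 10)70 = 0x46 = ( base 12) 5A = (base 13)55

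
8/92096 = 1/11512 = 0.00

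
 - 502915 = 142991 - 645906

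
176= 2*88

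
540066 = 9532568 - 8992502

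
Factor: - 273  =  -3^1*7^1*13^1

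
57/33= 19/11 = 1.73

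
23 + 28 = 51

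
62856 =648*97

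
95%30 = 5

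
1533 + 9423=10956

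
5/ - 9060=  - 1/1812 = - 0.00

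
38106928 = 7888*4831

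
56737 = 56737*1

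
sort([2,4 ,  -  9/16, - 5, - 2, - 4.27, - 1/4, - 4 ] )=[-5, - 4.27, - 4,-2, - 9/16,  -  1/4 , 2, 4]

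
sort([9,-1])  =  [ - 1, 9 ] 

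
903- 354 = 549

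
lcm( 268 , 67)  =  268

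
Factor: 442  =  2^1*13^1* 17^1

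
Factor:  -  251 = - 251^1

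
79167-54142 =25025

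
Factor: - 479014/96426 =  - 3^( - 2 ) *11^ (  -  1)*53^1*487^( - 1 )*4519^1= - 239507/48213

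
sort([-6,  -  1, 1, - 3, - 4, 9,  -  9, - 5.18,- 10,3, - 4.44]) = [ - 10, - 9,-6, - 5.18,  -  4.44,  -  4,-3  , - 1, 1, 3, 9]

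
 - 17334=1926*( - 9)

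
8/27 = 8/27 = 0.30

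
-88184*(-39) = 3439176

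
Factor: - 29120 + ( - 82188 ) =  - 2^2*27827^1 = - 111308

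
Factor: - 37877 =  - 7^2*773^1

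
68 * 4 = 272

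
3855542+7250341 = 11105883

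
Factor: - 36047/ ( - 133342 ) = 2^ ( -1)*11^ ( - 1)*19^(  -  1)*113^1 = 113/418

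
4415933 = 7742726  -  3326793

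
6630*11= 72930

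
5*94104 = 470520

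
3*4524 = 13572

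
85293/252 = 338 + 13/28 = 338.46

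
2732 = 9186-6454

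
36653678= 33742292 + 2911386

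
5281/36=5281/36 = 146.69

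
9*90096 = 810864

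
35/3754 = 35/3754 = 0.01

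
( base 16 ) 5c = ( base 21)48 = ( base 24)3k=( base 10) 92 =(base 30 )32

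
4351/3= 4351/3 = 1450.33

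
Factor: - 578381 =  - 23^1*25147^1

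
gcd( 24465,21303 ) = 3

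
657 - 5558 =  - 4901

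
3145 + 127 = 3272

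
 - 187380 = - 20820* 9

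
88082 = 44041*2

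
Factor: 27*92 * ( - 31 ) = -77004 = -2^2 * 3^3 * 23^1 * 31^1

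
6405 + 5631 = 12036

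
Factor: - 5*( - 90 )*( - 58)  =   - 26100 = - 2^2*3^2 *5^2*29^1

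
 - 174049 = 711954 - 886003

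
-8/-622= 4/311  =  0.01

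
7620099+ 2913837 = 10533936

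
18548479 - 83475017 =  - 64926538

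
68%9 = 5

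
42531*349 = 14843319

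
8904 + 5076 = 13980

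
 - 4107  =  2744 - 6851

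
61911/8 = 61911/8 = 7738.88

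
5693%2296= 1101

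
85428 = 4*21357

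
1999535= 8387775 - 6388240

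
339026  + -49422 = 289604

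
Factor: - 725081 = - 7^1*103583^1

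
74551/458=162 +355/458 = 162.78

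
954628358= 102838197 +851790161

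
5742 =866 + 4876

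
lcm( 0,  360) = 0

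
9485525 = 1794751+7690774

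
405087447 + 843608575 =1248696022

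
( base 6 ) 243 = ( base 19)54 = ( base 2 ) 1100011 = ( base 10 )99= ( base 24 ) 43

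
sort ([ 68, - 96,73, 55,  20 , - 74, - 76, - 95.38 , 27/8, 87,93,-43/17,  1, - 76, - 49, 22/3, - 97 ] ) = [ - 97, - 96, - 95.38,-76, - 76, - 74, - 49, - 43/17,1, 27/8,  22/3,20 , 55, 68,73, 87, 93 ] 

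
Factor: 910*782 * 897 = 2^2 * 3^1 * 5^1*7^1 * 13^2 * 17^1*23^2  =  638323140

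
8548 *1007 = 8607836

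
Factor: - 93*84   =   - 2^2*3^2 * 7^1 *31^1 = - 7812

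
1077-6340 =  - 5263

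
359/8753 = 359/8753 = 0.04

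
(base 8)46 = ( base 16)26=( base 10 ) 38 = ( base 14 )2A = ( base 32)16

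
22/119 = 22/119 = 0.18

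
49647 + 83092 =132739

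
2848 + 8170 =11018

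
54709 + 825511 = 880220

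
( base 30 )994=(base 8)20266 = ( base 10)8374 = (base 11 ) 6323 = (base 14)30a2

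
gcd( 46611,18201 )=3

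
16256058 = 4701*3458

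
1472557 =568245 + 904312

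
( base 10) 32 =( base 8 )40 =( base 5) 112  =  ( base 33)W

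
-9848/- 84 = 117 + 5/21=117.24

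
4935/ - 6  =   - 1645/2 = -822.50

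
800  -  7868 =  - 7068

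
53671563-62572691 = - 8901128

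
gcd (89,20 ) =1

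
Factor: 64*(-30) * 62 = -119040 = -  2^8*3^1*5^1 * 31^1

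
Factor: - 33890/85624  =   - 16945/42812=   - 2^( - 2 )*5^1 * 7^( - 1)*11^( - 1) * 139^( - 1)*3389^1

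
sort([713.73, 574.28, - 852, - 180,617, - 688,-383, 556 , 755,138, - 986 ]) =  [ - 986, - 852, - 688 ,-383, - 180,138, 556 , 574.28, 617, 713.73, 755]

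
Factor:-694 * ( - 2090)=2^2*5^1*11^1*19^1*347^1 = 1450460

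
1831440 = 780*2348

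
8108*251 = 2035108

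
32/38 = 16/19= 0.84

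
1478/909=1 + 569/909 =1.63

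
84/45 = 28/15=1.87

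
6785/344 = 19 + 249/344 = 19.72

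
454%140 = 34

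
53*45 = 2385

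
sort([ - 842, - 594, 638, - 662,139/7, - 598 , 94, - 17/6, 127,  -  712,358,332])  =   [- 842, - 712,- 662, - 598, - 594,-17/6,139/7,94 , 127, 332, 358,638 ]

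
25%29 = 25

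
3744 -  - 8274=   12018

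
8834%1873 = 1342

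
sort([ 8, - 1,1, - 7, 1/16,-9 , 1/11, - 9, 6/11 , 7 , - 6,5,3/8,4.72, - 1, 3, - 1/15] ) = [ - 9, - 9, - 7, - 6, - 1,-1,  -  1/15,1/16, 1/11,3/8,  6/11,1,3,4.72, 5 , 7, 8 ]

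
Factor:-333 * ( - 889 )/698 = 296037/698 = 2^ ( - 1)*3^2 * 7^1*37^1*127^1*349^( - 1)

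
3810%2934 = 876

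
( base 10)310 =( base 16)136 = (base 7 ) 622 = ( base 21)eg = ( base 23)DB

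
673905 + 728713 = 1402618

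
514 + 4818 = 5332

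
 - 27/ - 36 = 3/4= 0.75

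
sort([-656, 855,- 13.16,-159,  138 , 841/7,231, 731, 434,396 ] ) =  [ - 656, - 159,-13.16 , 841/7,138,231,396 , 434,  731,855 ]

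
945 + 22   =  967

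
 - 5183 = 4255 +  - 9438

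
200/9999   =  200/9999= 0.02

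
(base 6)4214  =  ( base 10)946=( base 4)32302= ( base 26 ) 1aa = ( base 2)1110110010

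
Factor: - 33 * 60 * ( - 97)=192060 = 2^2*3^2 *5^1*11^1  *  97^1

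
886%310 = 266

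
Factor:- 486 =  - 2^1*3^5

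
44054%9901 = 4450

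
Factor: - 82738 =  - 2^1 * 41^1*1009^1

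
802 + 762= 1564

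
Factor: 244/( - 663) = -2^2*3^(-1 )*13^( - 1 )*17^( - 1)*61^1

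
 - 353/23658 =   -  1 + 23305/23658= -0.01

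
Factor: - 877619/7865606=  - 2^( - 1)*7^ ( - 1 )* 561829^( - 1 )*877619^1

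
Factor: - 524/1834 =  -2/7= - 2^1*7^( - 1 )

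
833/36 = 833/36  =  23.14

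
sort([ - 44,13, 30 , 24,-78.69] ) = [-78.69, - 44, 13,24,30 ]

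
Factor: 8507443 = 7^1*1215349^1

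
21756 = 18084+3672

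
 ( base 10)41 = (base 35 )16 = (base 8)51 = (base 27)1e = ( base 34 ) 17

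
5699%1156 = 1075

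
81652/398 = 40826/199 =205.16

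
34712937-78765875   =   - 44052938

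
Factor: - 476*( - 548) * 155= 40431440 = 2^4*5^1 *7^1 * 17^1*31^1*137^1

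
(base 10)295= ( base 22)D9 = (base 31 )9G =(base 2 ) 100100111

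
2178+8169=10347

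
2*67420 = 134840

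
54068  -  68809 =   -  14741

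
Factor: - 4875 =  - 3^1*5^3*13^1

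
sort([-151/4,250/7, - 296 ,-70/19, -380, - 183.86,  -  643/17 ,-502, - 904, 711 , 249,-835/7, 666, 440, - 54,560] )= [ - 904,-502, - 380,-296 , - 183.86, - 835/7,-54,-643/17, - 151/4,-70/19,  250/7,249, 440 , 560,  666, 711 ] 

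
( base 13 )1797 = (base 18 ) aec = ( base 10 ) 3504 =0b110110110000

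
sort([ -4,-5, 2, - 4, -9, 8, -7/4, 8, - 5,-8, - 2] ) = [  -  9 , - 8, - 5,-5,-4, - 4,-2, - 7/4, 2,  8, 8] 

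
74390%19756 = 15122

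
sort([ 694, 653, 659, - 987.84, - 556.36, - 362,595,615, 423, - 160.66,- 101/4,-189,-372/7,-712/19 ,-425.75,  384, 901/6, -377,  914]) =[-987.84, - 556.36, - 425.75, - 377,-362, - 189,-160.66, -372/7,  -  712/19, - 101/4,  901/6, 384,423, 595, 615,  653, 659, 694, 914]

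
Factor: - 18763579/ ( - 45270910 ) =2^( - 1 )*5^(  -  1 )*139^( - 1)*32569^( - 1 )*18763579^1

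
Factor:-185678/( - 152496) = 2^(-3)*3^ ( - 3) * 263^1 = 263/216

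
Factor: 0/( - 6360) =0 =0^1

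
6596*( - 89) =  - 587044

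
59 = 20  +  39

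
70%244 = 70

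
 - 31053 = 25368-56421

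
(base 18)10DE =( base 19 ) gg0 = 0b1011111000000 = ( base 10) 6080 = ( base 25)9I5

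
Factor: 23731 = 19^1*1249^1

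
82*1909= 156538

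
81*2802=226962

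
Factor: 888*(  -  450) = - 399600 = - 2^4*3^3*5^2 *37^1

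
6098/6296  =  3049/3148=   0.97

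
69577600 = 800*86972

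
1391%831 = 560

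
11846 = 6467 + 5379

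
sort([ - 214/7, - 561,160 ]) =[- 561,-214/7, 160 ]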